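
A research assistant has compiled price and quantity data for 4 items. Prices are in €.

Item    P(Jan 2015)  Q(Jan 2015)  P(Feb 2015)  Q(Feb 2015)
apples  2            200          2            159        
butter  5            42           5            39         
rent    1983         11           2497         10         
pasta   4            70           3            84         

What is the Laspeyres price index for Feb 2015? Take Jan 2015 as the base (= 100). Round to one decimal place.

124.6

Laspeyres price index uses base-period quantities as weights.
ΣP(Feb 2015)·Q(Jan 2015) = 2×200 + 5×42 + 2497×11 + 3×70 = 400 + 210 + 27467 + 210 = 28287
ΣP(Jan 2015)·Q(Jan 2015) = 2×200 + 5×42 + 1983×11 + 4×70 = 400 + 210 + 21813 + 280 = 22703
Index = 28287 / 22703 × 100 = 124.5959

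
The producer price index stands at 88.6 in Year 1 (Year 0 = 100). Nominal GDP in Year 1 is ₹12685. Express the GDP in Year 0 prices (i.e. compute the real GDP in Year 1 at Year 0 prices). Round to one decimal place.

14317.2

Real = Nominal ÷ (Index/100) = 12685 ÷ (88.6/100)
     = 12685 ÷ 0.886 = 14317.1558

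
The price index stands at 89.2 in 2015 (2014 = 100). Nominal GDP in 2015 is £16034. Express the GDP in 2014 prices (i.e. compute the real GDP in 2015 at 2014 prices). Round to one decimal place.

17975.3

Real = Nominal ÷ (Index/100) = 16034 ÷ (89.2/100)
     = 16034 ÷ 0.892 = 17975.3363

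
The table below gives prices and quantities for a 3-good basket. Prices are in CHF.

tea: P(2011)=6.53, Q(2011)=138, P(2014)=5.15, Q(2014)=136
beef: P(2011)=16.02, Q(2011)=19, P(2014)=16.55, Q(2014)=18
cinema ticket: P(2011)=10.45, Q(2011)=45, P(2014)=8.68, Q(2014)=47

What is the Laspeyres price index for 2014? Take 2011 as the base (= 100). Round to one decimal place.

84.5

Laspeyres price index uses base-period quantities as weights.
ΣP(2014)·Q(2011) = 5.15×138 + 16.55×19 + 8.68×45 = 710.7 + 314.45 + 390.6 = 1415.75
ΣP(2011)·Q(2011) = 6.53×138 + 16.02×19 + 10.45×45 = 901.14 + 304.38 + 470.25 = 1675.77
Index = 1415.75 / 1675.77 × 100 = 84.4836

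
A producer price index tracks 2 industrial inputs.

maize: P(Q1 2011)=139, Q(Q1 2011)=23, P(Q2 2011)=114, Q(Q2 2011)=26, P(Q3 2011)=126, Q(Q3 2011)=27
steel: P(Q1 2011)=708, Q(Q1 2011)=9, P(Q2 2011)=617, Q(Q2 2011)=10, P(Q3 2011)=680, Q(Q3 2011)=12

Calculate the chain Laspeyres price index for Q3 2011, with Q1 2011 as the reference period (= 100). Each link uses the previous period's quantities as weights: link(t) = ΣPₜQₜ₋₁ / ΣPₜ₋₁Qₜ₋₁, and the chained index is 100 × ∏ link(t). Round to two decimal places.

Link Q1 2011→Q2 2011:
ΣP(Q2 2011)Q(Q1 2011) = 114×23 + 617×9 = 2622 + 5553 = 8175
ΣP(Q1 2011)Q(Q1 2011) = 139×23 + 708×9 = 3197 + 6372 = 9569
link = 8175/9569 = 0.854321
Link Q2 2011→Q3 2011:
ΣP(Q3 2011)Q(Q2 2011) = 126×26 + 680×10 = 3276 + 6800 = 10076
ΣP(Q2 2011)Q(Q2 2011) = 114×26 + 617×10 = 2964 + 6170 = 9134
link = 10076/9134 = 1.103131
Chained index = 100 × 0.854321 × 1.103131 = 94.2428

94.24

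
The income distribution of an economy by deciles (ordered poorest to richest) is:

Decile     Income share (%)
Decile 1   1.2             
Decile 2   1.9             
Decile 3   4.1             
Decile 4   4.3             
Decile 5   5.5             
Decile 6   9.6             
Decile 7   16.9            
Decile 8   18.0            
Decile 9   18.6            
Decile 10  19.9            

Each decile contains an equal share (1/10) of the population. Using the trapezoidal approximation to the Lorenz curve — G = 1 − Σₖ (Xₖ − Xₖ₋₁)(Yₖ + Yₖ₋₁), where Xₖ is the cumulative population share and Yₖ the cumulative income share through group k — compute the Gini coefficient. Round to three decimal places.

Cumulative income shares Yₖ: 0.0120, 0.0310, 0.0720, 0.1150, 0.1700, 0.2660, 0.4350, 0.6150, 0.8010, 1.0000
Σ (Xₖ−Xₖ₋₁)(Yₖ+Yₖ₋₁) = (1/10)(0.0120+0.0000) + (1/10)(0.0310+0.0120) + (1/10)(0.0720+0.0310) + (1/10)(0.1150+0.0720) + (1/10)(0.1700+0.1150) + (1/10)(0.2660+0.1700) + (1/10)(0.4350+0.2660) + (1/10)(0.6150+0.4350) + (1/10)(0.8010+0.6150) + (1/10)(1.0000+0.8010)
  = 0.0012 + 0.0043 + 0.0103 + 0.0187 + 0.0285 + 0.0436 + 0.0701 + 0.1050 + 0.1416 + 0.1801 = 0.6034
G = 1 − 0.6034 = 0.3966

0.397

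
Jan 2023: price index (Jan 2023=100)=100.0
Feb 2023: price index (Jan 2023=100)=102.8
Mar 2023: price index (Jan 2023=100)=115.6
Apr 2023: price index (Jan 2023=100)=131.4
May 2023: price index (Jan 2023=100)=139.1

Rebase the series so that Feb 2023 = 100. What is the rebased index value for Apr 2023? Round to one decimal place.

Rebased(Apr 2023) = 131.4 / 102.8 × 100 = 127.8210

127.8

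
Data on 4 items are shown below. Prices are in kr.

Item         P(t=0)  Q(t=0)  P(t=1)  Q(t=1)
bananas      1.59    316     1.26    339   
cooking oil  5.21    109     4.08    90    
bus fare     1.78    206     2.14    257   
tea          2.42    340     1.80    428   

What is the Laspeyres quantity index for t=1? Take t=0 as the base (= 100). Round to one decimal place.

110.7

Laspeyres quantity index uses base-period prices as weights.
ΣP(t=0)·Q(t=1) = 1.59×339 + 5.21×90 + 1.78×257 + 2.42×428 = 539.01 + 468.9 + 457.46 + 1035.76 = 2501.13
ΣP(t=0)·Q(t=0) = 1.59×316 + 5.21×109 + 1.78×206 + 2.42×340 = 502.44 + 567.89 + 366.68 + 822.8 = 2259.81
Index = 2501.13 / 2259.81 × 100 = 110.6788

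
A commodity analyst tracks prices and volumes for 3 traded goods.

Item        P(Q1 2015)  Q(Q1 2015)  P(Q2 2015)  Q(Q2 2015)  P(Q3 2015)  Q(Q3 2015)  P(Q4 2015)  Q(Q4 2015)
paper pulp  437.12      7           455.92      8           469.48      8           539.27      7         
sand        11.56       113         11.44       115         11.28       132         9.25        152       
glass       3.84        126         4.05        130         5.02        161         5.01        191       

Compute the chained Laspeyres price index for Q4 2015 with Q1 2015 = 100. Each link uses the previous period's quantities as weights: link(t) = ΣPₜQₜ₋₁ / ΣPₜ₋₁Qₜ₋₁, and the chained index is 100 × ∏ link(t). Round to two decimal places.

Link Q1 2015→Q2 2015:
ΣP(Q2 2015)Q(Q1 2015) = 455.92×7 + 11.44×113 + 4.05×126 = 3191.44 + 1292.72 + 510.3 = 4994.46
ΣP(Q1 2015)Q(Q1 2015) = 437.12×7 + 11.56×113 + 3.84×126 = 3059.84 + 1306.28 + 483.84 = 4849.96
link = 4994.46/4849.96 = 1.029794
Link Q2 2015→Q3 2015:
ΣP(Q3 2015)Q(Q2 2015) = 469.48×8 + 11.28×115 + 5.02×130 = 3755.84 + 1297.2 + 652.6 = 5705.64
ΣP(Q2 2015)Q(Q2 2015) = 455.92×8 + 11.44×115 + 4.05×130 = 3647.36 + 1315.6 + 526.5 = 5489.46
link = 5705.64/5489.46 = 1.039381
Link Q3 2015→Q4 2015:
ΣP(Q4 2015)Q(Q3 2015) = 539.27×8 + 9.25×132 + 5.01×161 = 4314.16 + 1221 + 806.61 = 6341.77
ΣP(Q3 2015)Q(Q3 2015) = 469.48×8 + 11.28×132 + 5.02×161 = 3755.84 + 1488.96 + 808.22 = 6053.02
link = 6341.77/6053.02 = 1.047703
Chained index = 100 × 1.029794 × 1.039381 × 1.047703 = 112.1408

112.14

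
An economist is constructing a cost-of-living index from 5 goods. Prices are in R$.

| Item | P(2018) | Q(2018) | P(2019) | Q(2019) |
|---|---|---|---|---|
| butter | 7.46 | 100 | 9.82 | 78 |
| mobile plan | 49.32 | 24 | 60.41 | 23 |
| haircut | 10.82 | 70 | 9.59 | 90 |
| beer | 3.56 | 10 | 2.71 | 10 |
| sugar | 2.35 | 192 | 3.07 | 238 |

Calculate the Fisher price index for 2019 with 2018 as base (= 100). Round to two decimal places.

116.07

Laspeyres component (base-period weights):
ΣP(2019)Q(2018) = 9.82×100 + 60.41×24 + 9.59×70 + 2.71×10 + 3.07×192 = 982 + 1449.84 + 671.3 + 27.1 + 589.44 = 3719.68
ΣP(2018)Q(2018) = 7.46×100 + 49.32×24 + 10.82×70 + 3.56×10 + 2.35×192 = 746 + 1183.68 + 757.4 + 35.6 + 451.2 = 3173.88
L = 3719.68 / 3173.88 × 100 = 117.1966
Paasche component (current-period weights):
ΣP(2019)Q(2019) = 9.82×78 + 60.41×23 + 9.59×90 + 2.71×10 + 3.07×238 = 765.96 + 1389.43 + 863.1 + 27.1 + 730.66 = 3776.25
ΣP(2018)Q(2019) = 7.46×78 + 49.32×23 + 10.82×90 + 3.56×10 + 2.35×238 = 581.88 + 1134.36 + 973.8 + 35.6 + 559.3 = 3284.94
P = 3776.25 / 3284.94 × 100 = 114.9564
Fisher = √(L × P) = √(117.1966 × 114.9564) = 116.0711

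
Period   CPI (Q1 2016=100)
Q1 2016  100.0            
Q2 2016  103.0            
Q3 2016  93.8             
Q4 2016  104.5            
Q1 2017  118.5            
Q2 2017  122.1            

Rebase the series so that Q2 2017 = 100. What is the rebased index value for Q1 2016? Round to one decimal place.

81.9

Rebased(Q1 2016) = 100.0 / 122.1 × 100 = 81.9001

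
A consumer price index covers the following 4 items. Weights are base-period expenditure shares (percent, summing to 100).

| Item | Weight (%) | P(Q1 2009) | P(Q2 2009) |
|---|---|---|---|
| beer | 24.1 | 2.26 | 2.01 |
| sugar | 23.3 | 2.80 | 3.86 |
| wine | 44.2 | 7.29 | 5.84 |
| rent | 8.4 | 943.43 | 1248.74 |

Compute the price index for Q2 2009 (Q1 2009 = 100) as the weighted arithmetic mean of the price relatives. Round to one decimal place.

beer: 24.1 × (2.01/2.26) = 24.1 × 0.889381 = 21.4341
sugar: 23.3 × (3.86/2.80) = 23.3 × 1.378571 = 32.1207
wine: 44.2 × (5.84/7.29) = 44.2 × 0.801097 = 35.4085
rent: 8.4 × (1248.74/943.43) = 8.4 × 1.323617 = 11.1184
Index = Σ wᵢ·(p₁ᵢ/p₀ᵢ) = 21.4341 + 32.1207 + 35.4085 + 11.1184 = 100.0817

100.1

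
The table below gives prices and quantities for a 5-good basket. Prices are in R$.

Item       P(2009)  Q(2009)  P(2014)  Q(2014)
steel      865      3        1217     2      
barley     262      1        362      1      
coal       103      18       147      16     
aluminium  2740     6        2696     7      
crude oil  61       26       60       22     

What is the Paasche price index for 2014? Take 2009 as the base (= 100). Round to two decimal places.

104.88

Paasche price index uses current-period quantities as weights.
ΣP(2014)·Q(2014) = 1217×2 + 362×1 + 147×16 + 2696×7 + 60×22 = 2434 + 362 + 2352 + 18872 + 1320 = 25340
ΣP(2009)·Q(2014) = 865×2 + 262×1 + 103×16 + 2740×7 + 61×22 = 1730 + 262 + 1648 + 19180 + 1342 = 24162
Index = 25340 / 24162 × 100 = 104.8754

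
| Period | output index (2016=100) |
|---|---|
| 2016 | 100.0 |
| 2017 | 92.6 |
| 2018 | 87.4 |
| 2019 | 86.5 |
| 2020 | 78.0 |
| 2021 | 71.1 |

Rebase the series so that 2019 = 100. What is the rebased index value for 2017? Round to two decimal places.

Rebased(2017) = 92.6 / 86.5 × 100 = 107.0520

107.05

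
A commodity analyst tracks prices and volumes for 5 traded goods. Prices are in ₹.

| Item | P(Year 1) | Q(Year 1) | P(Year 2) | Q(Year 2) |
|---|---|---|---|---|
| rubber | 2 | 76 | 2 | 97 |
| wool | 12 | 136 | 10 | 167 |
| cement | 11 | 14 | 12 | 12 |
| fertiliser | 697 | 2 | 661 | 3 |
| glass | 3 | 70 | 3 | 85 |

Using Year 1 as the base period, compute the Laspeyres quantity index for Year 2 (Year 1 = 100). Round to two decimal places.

Laspeyres quantity index uses base-period prices as weights.
ΣP(Year 1)·Q(Year 2) = 2×97 + 12×167 + 11×12 + 697×3 + 3×85 = 194 + 2004 + 132 + 2091 + 255 = 4676
ΣP(Year 1)·Q(Year 1) = 2×76 + 12×136 + 11×14 + 697×2 + 3×70 = 152 + 1632 + 154 + 1394 + 210 = 3542
Index = 4676 / 3542 × 100 = 132.0158

132.02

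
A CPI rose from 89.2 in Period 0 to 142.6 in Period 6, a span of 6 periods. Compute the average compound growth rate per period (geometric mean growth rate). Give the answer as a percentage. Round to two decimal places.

8.13%

Growth factor = (142.6/89.2)^(1/6) = (1.598655)^(1/6) = 1.081332
Growth rate = 1.081332 − 1 = 0.081332 = 8.1332%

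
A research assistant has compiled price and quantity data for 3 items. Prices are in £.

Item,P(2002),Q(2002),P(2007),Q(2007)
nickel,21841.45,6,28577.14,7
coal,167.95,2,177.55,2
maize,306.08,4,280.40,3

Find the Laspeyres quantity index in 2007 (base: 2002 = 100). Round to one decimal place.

116.2

Laspeyres quantity index uses base-period prices as weights.
ΣP(2002)·Q(2007) = 21841.45×7 + 167.95×2 + 306.08×3 = 152890.15 + 335.9 + 918.24 = 154144.29
ΣP(2002)·Q(2002) = 21841.45×6 + 167.95×2 + 306.08×4 = 131048.7 + 335.9 + 1224.32 = 132608.92
Index = 154144.29 / 132608.92 × 100 = 116.2398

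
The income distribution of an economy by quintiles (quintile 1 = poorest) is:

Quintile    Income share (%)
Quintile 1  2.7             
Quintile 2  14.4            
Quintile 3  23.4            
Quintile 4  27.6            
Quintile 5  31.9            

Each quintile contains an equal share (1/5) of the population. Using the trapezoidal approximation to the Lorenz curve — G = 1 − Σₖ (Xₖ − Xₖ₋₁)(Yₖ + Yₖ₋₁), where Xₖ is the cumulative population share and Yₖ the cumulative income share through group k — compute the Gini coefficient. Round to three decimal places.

Cumulative income shares Yₖ: 0.0270, 0.1710, 0.4050, 0.6810, 1.0000
Σ (Xₖ−Xₖ₋₁)(Yₖ+Yₖ₋₁) = (1/5)(0.0270+0.0000) + (1/5)(0.1710+0.0270) + (1/5)(0.4050+0.1710) + (1/5)(0.6810+0.4050) + (1/5)(1.0000+0.6810)
  = 0.0054 + 0.0396 + 0.1152 + 0.2172 + 0.3362 = 0.7136
G = 1 − 0.7136 = 0.2864

0.286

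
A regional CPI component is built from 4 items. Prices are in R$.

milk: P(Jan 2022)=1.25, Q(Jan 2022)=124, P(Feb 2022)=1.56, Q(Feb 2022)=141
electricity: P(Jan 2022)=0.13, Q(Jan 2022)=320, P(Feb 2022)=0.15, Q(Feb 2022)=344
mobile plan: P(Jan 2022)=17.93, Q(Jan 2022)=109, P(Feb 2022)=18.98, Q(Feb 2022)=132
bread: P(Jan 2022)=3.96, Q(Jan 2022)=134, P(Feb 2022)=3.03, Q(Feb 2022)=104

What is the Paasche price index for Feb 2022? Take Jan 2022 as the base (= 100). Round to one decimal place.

103.1

Paasche price index uses current-period quantities as weights.
ΣP(Feb 2022)·Q(Feb 2022) = 1.56×141 + 0.15×344 + 18.98×132 + 3.03×104 = 219.96 + 51.6 + 2505.36 + 315.12 = 3092.04
ΣP(Jan 2022)·Q(Feb 2022) = 1.25×141 + 0.13×344 + 17.93×132 + 3.96×104 = 176.25 + 44.72 + 2366.76 + 411.84 = 2999.57
Index = 3092.04 / 2999.57 × 100 = 103.0828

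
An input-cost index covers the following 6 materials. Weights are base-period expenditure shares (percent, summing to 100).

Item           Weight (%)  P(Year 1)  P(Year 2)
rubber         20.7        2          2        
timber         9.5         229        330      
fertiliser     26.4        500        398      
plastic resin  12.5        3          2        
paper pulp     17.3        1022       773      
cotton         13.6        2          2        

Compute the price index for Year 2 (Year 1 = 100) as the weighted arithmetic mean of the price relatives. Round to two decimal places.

90.42

rubber: 20.7 × (2/2) = 20.7 × 1.000000 = 20.7000
timber: 9.5 × (330/229) = 9.5 × 1.441048 = 13.6900
fertiliser: 26.4 × (398/500) = 26.4 × 0.796000 = 21.0144
plastic resin: 12.5 × (2/3) = 12.5 × 0.666667 = 8.3333
paper pulp: 17.3 × (773/1022) = 17.3 × 0.756360 = 13.0850
cotton: 13.6 × (2/2) = 13.6 × 1.000000 = 13.6000
Index = Σ wᵢ·(p₁ᵢ/p₀ᵢ) = 20.7000 + 13.6900 + 21.0144 + 8.3333 + 13.0850 + 13.6000 = 90.4227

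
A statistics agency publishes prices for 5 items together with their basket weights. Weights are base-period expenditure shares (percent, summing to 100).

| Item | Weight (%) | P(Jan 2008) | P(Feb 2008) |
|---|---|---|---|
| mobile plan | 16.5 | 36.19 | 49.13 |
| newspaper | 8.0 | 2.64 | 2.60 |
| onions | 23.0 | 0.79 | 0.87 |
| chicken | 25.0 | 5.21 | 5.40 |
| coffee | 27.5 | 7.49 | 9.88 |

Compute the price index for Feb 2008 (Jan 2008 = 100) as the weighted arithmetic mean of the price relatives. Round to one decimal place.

117.8

mobile plan: 16.5 × (49.13/36.19) = 16.5 × 1.357557 = 22.3997
newspaper: 8.0 × (2.60/2.64) = 8.0 × 0.984848 = 7.8788
onions: 23.0 × (0.87/0.79) = 23.0 × 1.101266 = 25.3291
chicken: 25.0 × (5.40/5.21) = 25.0 × 1.036468 = 25.9117
coffee: 27.5 × (9.88/7.49) = 27.5 × 1.319092 = 36.2750
Index = Σ wᵢ·(p₁ᵢ/p₀ᵢ) = 22.3997 + 7.8788 + 25.3291 + 25.9117 + 36.2750 = 117.7943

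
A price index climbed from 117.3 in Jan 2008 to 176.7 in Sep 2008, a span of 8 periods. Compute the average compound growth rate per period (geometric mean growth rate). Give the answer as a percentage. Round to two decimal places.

5.25%

Growth factor = (176.7/117.3)^(1/8) = (1.506394)^(1/8) = 1.052549
Growth rate = 1.052549 − 1 = 0.052549 = 5.2549%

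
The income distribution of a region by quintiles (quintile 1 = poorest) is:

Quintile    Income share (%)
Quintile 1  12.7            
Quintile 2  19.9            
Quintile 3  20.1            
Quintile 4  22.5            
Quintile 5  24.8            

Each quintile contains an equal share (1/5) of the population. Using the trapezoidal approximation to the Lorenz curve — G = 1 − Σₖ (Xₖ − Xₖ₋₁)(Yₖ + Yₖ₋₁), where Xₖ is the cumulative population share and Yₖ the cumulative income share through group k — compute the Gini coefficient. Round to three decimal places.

Cumulative income shares Yₖ: 0.1270, 0.3260, 0.5270, 0.7520, 1.0000
Σ (Xₖ−Xₖ₋₁)(Yₖ+Yₖ₋₁) = (1/5)(0.1270+0.0000) + (1/5)(0.3260+0.1270) + (1/5)(0.5270+0.3260) + (1/5)(0.7520+0.5270) + (1/5)(1.0000+0.7520)
  = 0.0254 + 0.0906 + 0.1706 + 0.2558 + 0.3504 = 0.8928
G = 1 − 0.8928 = 0.1072

0.107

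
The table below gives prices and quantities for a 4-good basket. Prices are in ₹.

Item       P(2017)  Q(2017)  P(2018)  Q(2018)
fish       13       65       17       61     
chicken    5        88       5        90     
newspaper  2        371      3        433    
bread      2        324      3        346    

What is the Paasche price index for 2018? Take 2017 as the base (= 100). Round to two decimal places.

136.52

Paasche price index uses current-period quantities as weights.
ΣP(2018)·Q(2018) = 17×61 + 5×90 + 3×433 + 3×346 = 1037 + 450 + 1299 + 1038 = 3824
ΣP(2017)·Q(2018) = 13×61 + 5×90 + 2×433 + 2×346 = 793 + 450 + 866 + 692 = 2801
Index = 3824 / 2801 × 100 = 136.5227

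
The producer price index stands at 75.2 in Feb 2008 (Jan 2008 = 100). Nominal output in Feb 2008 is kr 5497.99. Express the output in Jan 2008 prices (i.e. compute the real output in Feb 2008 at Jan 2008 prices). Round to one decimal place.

7311.2

Real = Nominal ÷ (Index/100) = 5497.99 ÷ (75.2/100)
     = 5497.99 ÷ 0.752 = 7311.1569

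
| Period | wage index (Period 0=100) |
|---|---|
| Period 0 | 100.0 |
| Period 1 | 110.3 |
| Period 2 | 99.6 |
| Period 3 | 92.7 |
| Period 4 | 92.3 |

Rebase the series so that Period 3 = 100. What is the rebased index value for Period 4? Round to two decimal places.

Rebased(Period 4) = 92.3 / 92.7 × 100 = 99.5685

99.57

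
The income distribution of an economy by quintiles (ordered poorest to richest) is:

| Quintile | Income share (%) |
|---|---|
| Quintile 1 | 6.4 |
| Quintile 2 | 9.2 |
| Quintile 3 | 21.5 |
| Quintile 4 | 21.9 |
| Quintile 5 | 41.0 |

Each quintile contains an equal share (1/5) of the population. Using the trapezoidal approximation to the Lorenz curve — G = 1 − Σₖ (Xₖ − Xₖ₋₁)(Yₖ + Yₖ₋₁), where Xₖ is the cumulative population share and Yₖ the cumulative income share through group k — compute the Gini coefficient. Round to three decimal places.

Cumulative income shares Yₖ: 0.0640, 0.1560, 0.3710, 0.5900, 1.0000
Σ (Xₖ−Xₖ₋₁)(Yₖ+Yₖ₋₁) = (1/5)(0.0640+0.0000) + (1/5)(0.1560+0.0640) + (1/5)(0.3710+0.1560) + (1/5)(0.5900+0.3710) + (1/5)(1.0000+0.5900)
  = 0.0128 + 0.0440 + 0.1054 + 0.1922 + 0.3180 = 0.6724
G = 1 − 0.6724 = 0.3276

0.328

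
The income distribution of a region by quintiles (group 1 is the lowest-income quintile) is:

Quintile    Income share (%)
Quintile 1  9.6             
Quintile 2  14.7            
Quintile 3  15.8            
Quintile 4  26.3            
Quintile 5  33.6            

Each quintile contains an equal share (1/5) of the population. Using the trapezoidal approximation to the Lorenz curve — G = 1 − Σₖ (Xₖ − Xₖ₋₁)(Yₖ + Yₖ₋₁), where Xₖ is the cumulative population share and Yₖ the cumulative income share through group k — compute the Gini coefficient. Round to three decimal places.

0.238

Cumulative income shares Yₖ: 0.0960, 0.2430, 0.4010, 0.6640, 1.0000
Σ (Xₖ−Xₖ₋₁)(Yₖ+Yₖ₋₁) = (1/5)(0.0960+0.0000) + (1/5)(0.2430+0.0960) + (1/5)(0.4010+0.2430) + (1/5)(0.6640+0.4010) + (1/5)(1.0000+0.6640)
  = 0.0192 + 0.0678 + 0.1288 + 0.2130 + 0.3328 = 0.7616
G = 1 − 0.7616 = 0.2384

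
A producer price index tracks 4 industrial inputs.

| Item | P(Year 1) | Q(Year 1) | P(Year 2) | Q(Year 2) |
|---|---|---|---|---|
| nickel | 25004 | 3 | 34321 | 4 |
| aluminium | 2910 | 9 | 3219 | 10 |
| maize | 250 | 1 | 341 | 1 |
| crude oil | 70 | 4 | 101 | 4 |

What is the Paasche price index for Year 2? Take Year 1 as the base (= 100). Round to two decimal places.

Paasche price index uses current-period quantities as weights.
ΣP(Year 2)·Q(Year 2) = 34321×4 + 3219×10 + 341×1 + 101×4 = 137284 + 32190 + 341 + 404 = 170219
ΣP(Year 1)·Q(Year 2) = 25004×4 + 2910×10 + 250×1 + 70×4 = 100016 + 29100 + 250 + 280 = 129646
Index = 170219 / 129646 × 100 = 131.2952

131.30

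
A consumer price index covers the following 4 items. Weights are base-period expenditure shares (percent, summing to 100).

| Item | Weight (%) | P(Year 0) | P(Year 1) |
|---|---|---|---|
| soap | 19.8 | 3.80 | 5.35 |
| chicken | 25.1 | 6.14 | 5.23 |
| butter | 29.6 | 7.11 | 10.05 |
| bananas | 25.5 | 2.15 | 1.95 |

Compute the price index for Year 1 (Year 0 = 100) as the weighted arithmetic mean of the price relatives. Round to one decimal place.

114.2

soap: 19.8 × (5.35/3.80) = 19.8 × 1.407895 = 27.8763
chicken: 25.1 × (5.23/6.14) = 25.1 × 0.851792 = 21.3800
butter: 29.6 × (10.05/7.11) = 29.6 × 1.413502 = 41.8397
bananas: 25.5 × (1.95/2.15) = 25.5 × 0.906977 = 23.1279
Index = Σ wᵢ·(p₁ᵢ/p₀ᵢ) = 27.8763 + 21.3800 + 41.8397 + 23.1279 = 114.2239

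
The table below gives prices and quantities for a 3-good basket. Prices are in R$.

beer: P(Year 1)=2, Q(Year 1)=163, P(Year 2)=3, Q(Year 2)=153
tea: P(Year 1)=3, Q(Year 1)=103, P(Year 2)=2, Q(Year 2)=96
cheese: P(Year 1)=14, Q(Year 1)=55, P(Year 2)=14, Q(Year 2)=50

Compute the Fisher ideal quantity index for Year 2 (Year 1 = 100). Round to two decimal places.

92.16

Laspeyres component (base-period weights):
ΣP(Year 1)Q(Year 2) = 2×153 + 3×96 + 14×50 = 306 + 288 + 700 = 1294
ΣP(Year 1)Q(Year 1) = 2×163 + 3×103 + 14×55 = 326 + 309 + 770 = 1405
L = 1294 / 1405 × 100 = 92.0996
Paasche component (current-period weights):
ΣP(Year 2)Q(Year 2) = 3×153 + 2×96 + 14×50 = 459 + 192 + 700 = 1351
ΣP(Year 2)Q(Year 1) = 3×163 + 2×103 + 14×55 = 489 + 206 + 770 = 1465
P = 1351 / 1465 × 100 = 92.2184
Fisher = √(L × P) = √(92.0996 × 92.2184) = 92.1590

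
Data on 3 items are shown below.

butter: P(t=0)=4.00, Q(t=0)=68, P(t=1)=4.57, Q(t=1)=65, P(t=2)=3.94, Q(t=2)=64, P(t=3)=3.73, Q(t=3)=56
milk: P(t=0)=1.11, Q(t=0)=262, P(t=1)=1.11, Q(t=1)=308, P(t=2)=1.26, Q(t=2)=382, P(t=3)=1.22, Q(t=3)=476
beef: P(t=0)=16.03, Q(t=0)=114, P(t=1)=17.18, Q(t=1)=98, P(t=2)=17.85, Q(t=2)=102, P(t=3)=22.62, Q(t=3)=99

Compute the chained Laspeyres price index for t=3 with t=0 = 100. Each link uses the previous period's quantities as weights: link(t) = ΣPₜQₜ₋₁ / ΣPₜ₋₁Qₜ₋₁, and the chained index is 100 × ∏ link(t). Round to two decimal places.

Link t=0→t=1:
ΣP(t=1)Q(t=0) = 4.57×68 + 1.11×262 + 17.18×114 = 310.76 + 290.82 + 1958.52 = 2560.1
ΣP(t=0)Q(t=0) = 4.00×68 + 1.11×262 + 16.03×114 = 272 + 290.82 + 1827.42 = 2390.24
link = 2560.1/2390.24 = 1.071064
Link t=1→t=2:
ΣP(t=2)Q(t=1) = 3.94×65 + 1.26×308 + 17.85×98 = 256.1 + 388.08 + 1749.3 = 2393.48
ΣP(t=1)Q(t=1) = 4.57×65 + 1.11×308 + 17.18×98 = 297.05 + 341.88 + 1683.64 = 2322.57
link = 2393.48/2322.57 = 1.030531
Link t=2→t=3:
ΣP(t=3)Q(t=2) = 3.73×64 + 1.22×382 + 22.62×102 = 238.72 + 466.04 + 2307.24 = 3012
ΣP(t=2)Q(t=2) = 3.94×64 + 1.26×382 + 17.85×102 = 252.16 + 481.32 + 1820.7 = 2554.18
link = 3012/2554.18 = 1.179243
Chained index = 100 × 1.071064 × 1.030531 × 1.179243 = 130.1607

130.16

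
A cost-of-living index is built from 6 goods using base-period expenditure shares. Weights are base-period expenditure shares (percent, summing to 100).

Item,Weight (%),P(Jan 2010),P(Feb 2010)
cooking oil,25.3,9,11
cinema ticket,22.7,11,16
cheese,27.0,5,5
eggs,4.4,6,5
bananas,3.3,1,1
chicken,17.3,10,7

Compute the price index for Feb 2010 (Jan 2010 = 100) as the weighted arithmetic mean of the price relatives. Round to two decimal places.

cooking oil: 25.3 × (11/9) = 25.3 × 1.222222 = 30.9222
cinema ticket: 22.7 × (16/11) = 22.7 × 1.454545 = 33.0182
cheese: 27.0 × (5/5) = 27.0 × 1.000000 = 27.0000
eggs: 4.4 × (5/6) = 4.4 × 0.833333 = 3.6667
bananas: 3.3 × (1/1) = 3.3 × 1.000000 = 3.3000
chicken: 17.3 × (7/10) = 17.3 × 0.700000 = 12.1100
Index = Σ wᵢ·(p₁ᵢ/p₀ᵢ) = 30.9222 + 33.0182 + 27.0000 + 3.6667 + 3.3000 + 12.1100 = 110.0171

110.02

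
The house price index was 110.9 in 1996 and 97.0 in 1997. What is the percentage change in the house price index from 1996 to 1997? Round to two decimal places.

-12.53%

Change = (97.0 − 110.9) / 110.9 × 100
       = -13.9 / 110.9 × 100 = -12.5338%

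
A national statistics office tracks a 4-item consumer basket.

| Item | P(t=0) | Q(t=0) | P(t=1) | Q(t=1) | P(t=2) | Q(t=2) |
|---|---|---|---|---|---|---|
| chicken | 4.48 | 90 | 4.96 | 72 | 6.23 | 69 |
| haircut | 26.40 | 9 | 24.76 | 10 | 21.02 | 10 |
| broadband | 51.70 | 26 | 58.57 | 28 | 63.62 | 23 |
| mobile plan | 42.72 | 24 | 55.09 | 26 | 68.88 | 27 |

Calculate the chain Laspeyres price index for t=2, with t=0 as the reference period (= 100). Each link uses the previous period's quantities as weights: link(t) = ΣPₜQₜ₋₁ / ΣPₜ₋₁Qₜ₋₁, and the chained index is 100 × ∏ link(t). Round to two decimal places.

134.33

Link t=0→t=1:
ΣP(t=1)Q(t=0) = 4.96×90 + 24.76×9 + 58.57×26 + 55.09×24 = 446.4 + 222.84 + 1522.82 + 1322.16 = 3514.22
ΣP(t=0)Q(t=0) = 4.48×90 + 26.40×9 + 51.70×26 + 42.72×24 = 403.2 + 237.6 + 1344.2 + 1025.28 = 3010.28
link = 3514.22/3010.28 = 1.167406
Link t=1→t=2:
ΣP(t=2)Q(t=1) = 6.23×72 + 21.02×10 + 63.62×28 + 68.88×26 = 448.56 + 210.2 + 1781.36 + 1790.88 = 4231
ΣP(t=1)Q(t=1) = 4.96×72 + 24.76×10 + 58.57×28 + 55.09×26 = 357.12 + 247.6 + 1639.96 + 1432.34 = 3677.02
link = 4231/3677.02 = 1.150660
Chained index = 100 × 1.167406 × 1.150660 = 134.3288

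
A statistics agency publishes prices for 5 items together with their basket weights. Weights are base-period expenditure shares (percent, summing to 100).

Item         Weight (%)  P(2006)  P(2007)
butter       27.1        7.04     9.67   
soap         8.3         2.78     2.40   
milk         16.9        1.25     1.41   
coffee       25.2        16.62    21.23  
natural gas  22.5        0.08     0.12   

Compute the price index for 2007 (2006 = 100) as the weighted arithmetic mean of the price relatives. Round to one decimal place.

butter: 27.1 × (9.67/7.04) = 27.1 × 1.373580 = 37.2240
soap: 8.3 × (2.40/2.78) = 8.3 × 0.863309 = 7.1655
milk: 16.9 × (1.41/1.25) = 16.9 × 1.128000 = 19.0632
coffee: 25.2 × (21.23/16.62) = 25.2 × 1.277377 = 32.1899
natural gas: 22.5 × (0.12/0.08) = 22.5 × 1.500000 = 33.7500
Index = Σ wᵢ·(p₁ᵢ/p₀ᵢ) = 37.2240 + 7.1655 + 19.0632 + 32.1899 + 33.7500 = 129.3926

129.4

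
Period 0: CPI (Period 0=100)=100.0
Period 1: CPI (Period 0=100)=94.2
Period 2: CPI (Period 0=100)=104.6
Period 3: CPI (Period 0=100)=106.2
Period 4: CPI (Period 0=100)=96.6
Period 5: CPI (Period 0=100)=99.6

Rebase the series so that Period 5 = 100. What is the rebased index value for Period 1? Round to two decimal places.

94.58

Rebased(Period 1) = 94.2 / 99.6 × 100 = 94.5783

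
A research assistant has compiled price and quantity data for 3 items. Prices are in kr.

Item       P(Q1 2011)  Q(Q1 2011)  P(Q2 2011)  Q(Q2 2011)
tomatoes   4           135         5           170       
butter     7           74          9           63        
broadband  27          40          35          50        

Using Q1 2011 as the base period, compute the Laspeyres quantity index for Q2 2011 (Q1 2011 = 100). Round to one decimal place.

Laspeyres quantity index uses base-period prices as weights.
ΣP(Q1 2011)·Q(Q2 2011) = 4×170 + 7×63 + 27×50 = 680 + 441 + 1350 = 2471
ΣP(Q1 2011)·Q(Q1 2011) = 4×135 + 7×74 + 27×40 = 540 + 518 + 1080 = 2138
Index = 2471 / 2138 × 100 = 115.5753

115.6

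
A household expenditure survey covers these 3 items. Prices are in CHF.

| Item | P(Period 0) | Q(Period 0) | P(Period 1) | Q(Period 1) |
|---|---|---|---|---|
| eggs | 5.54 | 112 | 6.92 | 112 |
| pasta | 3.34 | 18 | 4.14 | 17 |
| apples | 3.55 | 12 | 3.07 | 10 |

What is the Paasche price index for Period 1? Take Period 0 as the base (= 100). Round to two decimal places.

122.92

Paasche price index uses current-period quantities as weights.
ΣP(Period 1)·Q(Period 1) = 6.92×112 + 4.14×17 + 3.07×10 = 775.04 + 70.38 + 30.7 = 876.12
ΣP(Period 0)·Q(Period 1) = 5.54×112 + 3.34×17 + 3.55×10 = 620.48 + 56.78 + 35.5 = 712.76
Index = 876.12 / 712.76 × 100 = 122.9194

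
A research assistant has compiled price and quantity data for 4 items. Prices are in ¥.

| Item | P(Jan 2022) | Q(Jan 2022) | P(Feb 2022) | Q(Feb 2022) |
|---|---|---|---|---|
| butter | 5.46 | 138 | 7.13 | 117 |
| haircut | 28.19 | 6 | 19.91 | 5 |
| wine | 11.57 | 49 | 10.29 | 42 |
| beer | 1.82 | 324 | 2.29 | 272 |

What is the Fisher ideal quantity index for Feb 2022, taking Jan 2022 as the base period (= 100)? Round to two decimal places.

Laspeyres component (base-period weights):
ΣP(Jan 2022)Q(Feb 2022) = 5.46×117 + 28.19×5 + 11.57×42 + 1.82×272 = 638.82 + 140.95 + 485.94 + 495.04 = 1760.75
ΣP(Jan 2022)Q(Jan 2022) = 5.46×138 + 28.19×6 + 11.57×49 + 1.82×324 = 753.48 + 169.14 + 566.93 + 589.68 = 2079.23
L = 1760.75 / 2079.23 × 100 = 84.6828
Paasche component (current-period weights):
ΣP(Feb 2022)Q(Feb 2022) = 7.13×117 + 19.91×5 + 10.29×42 + 2.29×272 = 834.21 + 99.55 + 432.18 + 622.88 = 1988.82
ΣP(Feb 2022)Q(Jan 2022) = 7.13×138 + 19.91×6 + 10.29×49 + 2.29×324 = 983.94 + 119.46 + 504.21 + 741.96 = 2349.57
P = 1988.82 / 2349.57 × 100 = 84.6461
Fisher = √(L × P) = √(84.6828 × 84.6461) = 84.6645

84.66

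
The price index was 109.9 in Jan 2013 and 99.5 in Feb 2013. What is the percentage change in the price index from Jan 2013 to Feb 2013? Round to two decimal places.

-9.46%

Change = (99.5 − 109.9) / 109.9 × 100
       = -10.4 / 109.9 × 100 = -9.4631%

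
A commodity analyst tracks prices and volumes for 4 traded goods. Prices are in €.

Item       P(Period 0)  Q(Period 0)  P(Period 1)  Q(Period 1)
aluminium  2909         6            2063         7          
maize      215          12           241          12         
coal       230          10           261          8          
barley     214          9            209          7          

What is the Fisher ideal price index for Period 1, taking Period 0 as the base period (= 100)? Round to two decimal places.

80.45

Laspeyres component (base-period weights):
ΣP(Period 1)Q(Period 0) = 2063×6 + 241×12 + 261×10 + 209×9 = 12378 + 2892 + 2610 + 1881 = 19761
ΣP(Period 0)Q(Period 0) = 2909×6 + 215×12 + 230×10 + 214×9 = 17454 + 2580 + 2300 + 1926 = 24260
L = 19761 / 24260 × 100 = 81.4551
Paasche component (current-period weights):
ΣP(Period 1)Q(Period 1) = 2063×7 + 241×12 + 261×8 + 209×7 = 14441 + 2892 + 2088 + 1463 = 20884
ΣP(Period 0)Q(Period 1) = 2909×7 + 215×12 + 230×8 + 214×7 = 20363 + 2580 + 1840 + 1498 = 26281
P = 20884 / 26281 × 100 = 79.4643
Fisher = √(L × P) = √(81.4551 × 79.4643) = 80.4535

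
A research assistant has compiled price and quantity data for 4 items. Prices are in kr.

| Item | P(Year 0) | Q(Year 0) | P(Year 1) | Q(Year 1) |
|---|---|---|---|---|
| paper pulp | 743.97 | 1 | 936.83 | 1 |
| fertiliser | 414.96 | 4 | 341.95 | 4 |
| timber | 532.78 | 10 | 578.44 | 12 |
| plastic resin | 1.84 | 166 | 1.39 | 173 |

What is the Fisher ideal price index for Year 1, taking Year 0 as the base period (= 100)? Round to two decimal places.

Laspeyres component (base-period weights):
ΣP(Year 1)Q(Year 0) = 936.83×1 + 341.95×4 + 578.44×10 + 1.39×166 = 936.83 + 1367.8 + 5784.4 + 230.74 = 8319.77
ΣP(Year 0)Q(Year 0) = 743.97×1 + 414.96×4 + 532.78×10 + 1.84×166 = 743.97 + 1659.84 + 5327.8 + 305.44 = 8037.05
L = 8319.77 / 8037.05 × 100 = 103.5177
Paasche component (current-period weights):
ΣP(Year 1)Q(Year 1) = 936.83×1 + 341.95×4 + 578.44×12 + 1.39×173 = 936.83 + 1367.8 + 6941.28 + 240.47 = 9486.38
ΣP(Year 0)Q(Year 1) = 743.97×1 + 414.96×4 + 532.78×12 + 1.84×173 = 743.97 + 1659.84 + 6393.36 + 318.32 = 9115.49
P = 9486.38 / 9115.49 × 100 = 104.0688
Fisher = √(L × P) = √(103.5177 × 104.0688) = 103.7929

103.79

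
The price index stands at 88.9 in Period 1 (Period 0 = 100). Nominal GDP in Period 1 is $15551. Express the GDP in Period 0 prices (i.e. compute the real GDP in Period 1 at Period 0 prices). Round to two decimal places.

17492.69

Real = Nominal ÷ (Index/100) = 15551 ÷ (88.9/100)
     = 15551 ÷ 0.889 = 17492.6884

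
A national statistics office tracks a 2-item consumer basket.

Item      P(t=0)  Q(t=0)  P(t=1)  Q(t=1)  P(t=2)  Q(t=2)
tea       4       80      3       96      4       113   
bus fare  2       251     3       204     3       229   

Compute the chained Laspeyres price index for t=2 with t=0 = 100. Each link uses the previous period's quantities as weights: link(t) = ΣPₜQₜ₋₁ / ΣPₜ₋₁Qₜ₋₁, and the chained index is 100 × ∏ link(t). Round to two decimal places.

133.69

Link t=0→t=1:
ΣP(t=1)Q(t=0) = 3×80 + 3×251 = 240 + 753 = 993
ΣP(t=0)Q(t=0) = 4×80 + 2×251 = 320 + 502 = 822
link = 993/822 = 1.208029
Link t=1→t=2:
ΣP(t=2)Q(t=1) = 4×96 + 3×204 = 384 + 612 = 996
ΣP(t=1)Q(t=1) = 3×96 + 3×204 = 288 + 612 = 900
link = 996/900 = 1.106667
Chained index = 100 × 1.208029 × 1.106667 = 133.6886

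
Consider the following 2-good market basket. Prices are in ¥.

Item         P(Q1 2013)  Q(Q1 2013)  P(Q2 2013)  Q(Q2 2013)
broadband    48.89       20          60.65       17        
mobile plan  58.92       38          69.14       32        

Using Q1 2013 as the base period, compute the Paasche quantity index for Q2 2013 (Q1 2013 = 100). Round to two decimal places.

Paasche quantity index uses current-period prices as weights.
ΣP(Q2 2013)·Q(Q2 2013) = 60.65×17 + 69.14×32 = 1031.05 + 2212.48 = 3243.53
ΣP(Q2 2013)·Q(Q1 2013) = 60.65×20 + 69.14×38 = 1213 + 2627.32 = 3840.32
Index = 3243.53 / 3840.32 × 100 = 84.4599

84.46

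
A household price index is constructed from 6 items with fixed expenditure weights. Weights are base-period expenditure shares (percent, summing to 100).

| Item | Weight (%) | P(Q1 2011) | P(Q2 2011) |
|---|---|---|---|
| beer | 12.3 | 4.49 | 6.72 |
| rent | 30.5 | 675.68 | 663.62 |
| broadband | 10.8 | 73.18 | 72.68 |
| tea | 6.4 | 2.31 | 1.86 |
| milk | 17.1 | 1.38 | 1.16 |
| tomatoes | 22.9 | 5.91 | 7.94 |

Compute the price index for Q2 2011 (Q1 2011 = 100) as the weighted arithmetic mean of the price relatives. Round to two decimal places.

109.38

beer: 12.3 × (6.72/4.49) = 12.3 × 1.496659 = 18.4089
rent: 30.5 × (663.62/675.68) = 30.5 × 0.982151 = 29.9556
broadband: 10.8 × (72.68/73.18) = 10.8 × 0.993168 = 10.7262
tea: 6.4 × (1.86/2.31) = 6.4 × 0.805195 = 5.1532
milk: 17.1 × (1.16/1.38) = 17.1 × 0.840580 = 14.3739
tomatoes: 22.9 × (7.94/5.91) = 22.9 × 1.343486 = 30.7658
Index = Σ wᵢ·(p₁ᵢ/p₀ᵢ) = 18.4089 + 29.9556 + 10.7262 + 5.1532 + 14.3739 + 30.7658 = 109.3837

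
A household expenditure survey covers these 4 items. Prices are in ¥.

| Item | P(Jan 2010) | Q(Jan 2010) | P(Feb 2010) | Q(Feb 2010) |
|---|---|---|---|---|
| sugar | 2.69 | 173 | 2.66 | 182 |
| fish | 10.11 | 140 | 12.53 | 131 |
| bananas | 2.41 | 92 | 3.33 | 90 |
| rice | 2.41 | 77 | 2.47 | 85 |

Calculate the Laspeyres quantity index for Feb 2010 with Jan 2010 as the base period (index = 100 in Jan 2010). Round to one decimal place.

Laspeyres quantity index uses base-period prices as weights.
ΣP(Jan 2010)·Q(Feb 2010) = 2.69×182 + 10.11×131 + 2.41×90 + 2.41×85 = 489.58 + 1324.41 + 216.9 + 204.85 = 2235.74
ΣP(Jan 2010)·Q(Jan 2010) = 2.69×173 + 10.11×140 + 2.41×92 + 2.41×77 = 465.37 + 1415.4 + 221.72 + 185.57 = 2288.06
Index = 2235.74 / 2288.06 × 100 = 97.7133

97.7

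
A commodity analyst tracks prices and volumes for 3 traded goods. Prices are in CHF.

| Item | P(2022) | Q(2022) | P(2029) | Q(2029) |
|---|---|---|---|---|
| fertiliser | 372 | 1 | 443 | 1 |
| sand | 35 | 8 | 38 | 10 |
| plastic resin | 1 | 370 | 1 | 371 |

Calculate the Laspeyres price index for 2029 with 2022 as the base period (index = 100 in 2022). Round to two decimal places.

109.30

Laspeyres price index uses base-period quantities as weights.
ΣP(2029)·Q(2022) = 443×1 + 38×8 + 1×370 = 443 + 304 + 370 = 1117
ΣP(2022)·Q(2022) = 372×1 + 35×8 + 1×370 = 372 + 280 + 370 = 1022
Index = 1117 / 1022 × 100 = 109.2955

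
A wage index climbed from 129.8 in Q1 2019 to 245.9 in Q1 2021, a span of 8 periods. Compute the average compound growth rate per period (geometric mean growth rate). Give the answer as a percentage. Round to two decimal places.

Growth factor = (245.9/129.8)^(1/8) = (1.894453)^(1/8) = 1.083142
Growth rate = 1.083142 − 1 = 0.083142 = 8.3142%

8.31%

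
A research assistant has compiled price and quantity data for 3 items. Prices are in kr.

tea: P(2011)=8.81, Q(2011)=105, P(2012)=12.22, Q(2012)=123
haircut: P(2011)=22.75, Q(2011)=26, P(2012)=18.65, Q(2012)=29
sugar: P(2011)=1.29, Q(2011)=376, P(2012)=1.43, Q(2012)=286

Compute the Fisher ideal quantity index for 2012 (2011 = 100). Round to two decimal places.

105.96

Laspeyres component (base-period weights):
ΣP(2011)Q(2012) = 8.81×123 + 22.75×29 + 1.29×286 = 1083.63 + 659.75 + 368.94 = 2112.32
ΣP(2011)Q(2011) = 8.81×105 + 22.75×26 + 1.29×376 = 925.05 + 591.5 + 485.04 = 2001.59
L = 2112.32 / 2001.59 × 100 = 105.5321
Paasche component (current-period weights):
ΣP(2012)Q(2012) = 12.22×123 + 18.65×29 + 1.43×286 = 1503.06 + 540.85 + 408.98 = 2452.89
ΣP(2012)Q(2011) = 12.22×105 + 18.65×26 + 1.43×376 = 1283.1 + 484.9 + 537.68 = 2305.68
P = 2452.89 / 2305.68 × 100 = 106.3847
Fisher = √(L × P) = √(105.5321 × 106.3847) = 105.9575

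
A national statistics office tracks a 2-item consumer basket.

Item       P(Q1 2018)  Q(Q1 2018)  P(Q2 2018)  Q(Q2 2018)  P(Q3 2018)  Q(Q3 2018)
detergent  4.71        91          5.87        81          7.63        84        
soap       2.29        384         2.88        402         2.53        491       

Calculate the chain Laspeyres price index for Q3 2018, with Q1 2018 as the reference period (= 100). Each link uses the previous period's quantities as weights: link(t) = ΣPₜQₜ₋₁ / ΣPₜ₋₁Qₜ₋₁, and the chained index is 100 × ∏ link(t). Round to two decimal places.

125.53

Link Q1 2018→Q2 2018:
ΣP(Q2 2018)Q(Q1 2018) = 5.87×91 + 2.88×384 = 534.17 + 1105.92 = 1640.09
ΣP(Q1 2018)Q(Q1 2018) = 4.71×91 + 2.29×384 = 428.61 + 879.36 = 1307.97
link = 1640.09/1307.97 = 1.253920
Link Q2 2018→Q3 2018:
ΣP(Q3 2018)Q(Q2 2018) = 7.63×81 + 2.53×402 = 618.03 + 1017.06 = 1635.09
ΣP(Q2 2018)Q(Q2 2018) = 5.87×81 + 2.88×402 = 475.47 + 1157.76 = 1633.23
link = 1635.09/1633.23 = 1.001139
Chained index = 100 × 1.253920 × 1.001139 = 125.5348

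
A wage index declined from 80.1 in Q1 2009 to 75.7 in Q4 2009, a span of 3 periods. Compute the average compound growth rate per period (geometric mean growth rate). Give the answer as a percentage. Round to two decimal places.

-1.87%

Growth factor = (75.7/80.1)^(1/3) = (0.945069)^(1/3) = 0.981344
Growth rate = 0.981344 − 1 = -0.018656 = -1.8656%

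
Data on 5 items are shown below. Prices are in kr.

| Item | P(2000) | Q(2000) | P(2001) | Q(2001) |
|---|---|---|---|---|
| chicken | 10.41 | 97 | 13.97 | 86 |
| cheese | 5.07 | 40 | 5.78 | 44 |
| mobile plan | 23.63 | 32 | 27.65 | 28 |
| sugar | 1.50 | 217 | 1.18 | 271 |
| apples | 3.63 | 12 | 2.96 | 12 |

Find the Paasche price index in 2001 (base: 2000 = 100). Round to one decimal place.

115.9

Paasche price index uses current-period quantities as weights.
ΣP(2001)·Q(2001) = 13.97×86 + 5.78×44 + 27.65×28 + 1.18×271 + 2.96×12 = 1201.42 + 254.32 + 774.2 + 319.78 + 35.52 = 2585.24
ΣP(2000)·Q(2001) = 10.41×86 + 5.07×44 + 23.63×28 + 1.50×271 + 3.63×12 = 895.26 + 223.08 + 661.64 + 406.5 + 43.56 = 2230.04
Index = 2585.24 / 2230.04 × 100 = 115.9280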